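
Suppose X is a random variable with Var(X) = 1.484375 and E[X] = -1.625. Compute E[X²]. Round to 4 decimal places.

4.1250

E[X²] = Var(X) + (E[X])² = 1.484375 + (-1.625)² = 4.125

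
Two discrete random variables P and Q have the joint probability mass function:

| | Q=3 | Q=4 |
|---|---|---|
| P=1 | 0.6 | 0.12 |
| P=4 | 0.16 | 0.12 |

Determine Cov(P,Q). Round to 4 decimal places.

0.1584

E[P] = 1.84,  E[Q] = 3.24
E[PQ] = 6.12
Cov(P,Q) = E[PQ] − E[P]E[Q] = 6.12 − (1.84)(3.24) = 0.1584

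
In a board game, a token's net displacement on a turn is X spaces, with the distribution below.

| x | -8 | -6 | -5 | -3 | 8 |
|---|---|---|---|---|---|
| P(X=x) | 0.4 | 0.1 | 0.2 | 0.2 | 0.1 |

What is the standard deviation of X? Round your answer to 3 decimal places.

4.609

E[X] = (-8)(0.4) + (-6)(0.1) + (-5)(0.2) + (-3)(0.2) + (8)(0.1) = -4.6
E[X²] = (-8)²(0.4) + (-6)²(0.1) + (-5)²(0.2) + (-3)²(0.2) + (8)²(0.1) = 42.4
V(X) = E[X²] − (E[X])² = 42.4 − (-4.6)² = 21.24
SD(X) = √21.24 ≈ 4.609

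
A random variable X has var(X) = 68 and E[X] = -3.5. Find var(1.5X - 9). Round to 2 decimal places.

var(1.5X - 9) = (1.5)²·var(X) = 2.25·68 = 153

153.00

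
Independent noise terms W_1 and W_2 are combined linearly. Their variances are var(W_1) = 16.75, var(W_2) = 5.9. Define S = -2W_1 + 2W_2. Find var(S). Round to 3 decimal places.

By independence, var(S) = (-2)²var(W_1) + (2)²var(W_2)
= (-2)²·16.75 + (2)²·5.9 = 90.6

90.600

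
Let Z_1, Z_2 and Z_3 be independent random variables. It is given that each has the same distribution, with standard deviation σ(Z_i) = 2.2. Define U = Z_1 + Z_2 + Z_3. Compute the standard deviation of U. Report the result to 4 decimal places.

3.8105

Var(Z_i) = (2.2)² = 4.84
By independence, Var(U) = (1)²Var(Z_1) + (1)²Var(Z_2) + (1)²Var(Z_3)
= (1)²·4.84 + (1)²·4.84 + (1)²·4.84 = 14.52
σ(U) = √14.52 ≈ 3.8105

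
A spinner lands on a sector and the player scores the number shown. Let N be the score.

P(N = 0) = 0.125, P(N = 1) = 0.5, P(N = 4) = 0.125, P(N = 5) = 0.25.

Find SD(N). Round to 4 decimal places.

E[N] = (0)(0.125) + (1)(0.5) + (4)(0.125) + (5)(0.25) = 2.25
E[N²] = (0)²(0.125) + (1)²(0.5) + (4)²(0.125) + (5)²(0.25) = 8.75
Var(N) = E[N²] − (E[N])² = 8.75 − (2.25)² = 3.6875
SD(N) = √3.6875 ≈ 1.9203

1.9203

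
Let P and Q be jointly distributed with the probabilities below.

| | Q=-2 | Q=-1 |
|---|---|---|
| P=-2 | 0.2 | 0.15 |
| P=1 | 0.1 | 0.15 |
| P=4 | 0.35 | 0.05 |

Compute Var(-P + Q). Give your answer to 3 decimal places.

E[P] = 1.15,  E[Q] = -1.65,  E[PQ] = -2.25
Var(P) = 8.05 − (1.15)² = 6.7275;  Var(Q) = 2.95 − (-1.65)² = 0.2275
Cov(P,Q) = -2.25 − (1.15)(-1.65) = -0.3525
Var(-P + Q) = (-1)²·6.7275 + (1)²·0.2275 + 2·(-1)·(1)·-0.3525 = 7.66

7.660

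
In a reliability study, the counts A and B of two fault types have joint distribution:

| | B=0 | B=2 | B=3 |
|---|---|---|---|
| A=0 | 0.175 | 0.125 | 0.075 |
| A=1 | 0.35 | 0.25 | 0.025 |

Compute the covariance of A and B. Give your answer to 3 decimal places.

-0.081

E[A] = 0.625,  E[B] = 1.05
E[AB] = 0.575
Cov(A,B) = E[AB] − E[A]E[B] = 0.575 − (0.625)(1.05) = -0.08125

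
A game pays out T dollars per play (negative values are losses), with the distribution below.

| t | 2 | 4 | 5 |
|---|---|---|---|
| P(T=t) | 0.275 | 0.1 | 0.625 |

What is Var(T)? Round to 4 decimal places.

E[T] = (2)(0.275) + (4)(0.1) + (5)(0.625) = 4.075
E[T²] = (2)²(0.275) + (4)²(0.1) + (5)²(0.625) = 18.325
Var(T) = E[T²] − (E[T])² = 18.325 − (4.075)² = 1.719375

1.7194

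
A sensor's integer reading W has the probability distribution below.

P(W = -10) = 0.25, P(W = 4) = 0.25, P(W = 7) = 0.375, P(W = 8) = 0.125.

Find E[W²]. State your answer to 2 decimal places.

E[W²] = (-10)²(0.25) + (4)²(0.25) + (7)²(0.375) + (8)²(0.125) = 55.375

55.38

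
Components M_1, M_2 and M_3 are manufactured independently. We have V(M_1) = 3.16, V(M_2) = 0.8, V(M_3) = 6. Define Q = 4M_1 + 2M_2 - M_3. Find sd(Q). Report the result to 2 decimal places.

7.73

By independence, V(Q) = (4)²V(M_1) + (2)²V(M_2) + (-1)²V(M_3)
= (4)²·3.16 + (2)²·0.8 + (-1)²·6 = 59.76
sd(Q) = √59.76 ≈ 7.73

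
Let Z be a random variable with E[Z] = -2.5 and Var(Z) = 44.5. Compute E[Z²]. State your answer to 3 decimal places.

E[Z²] = Var(Z) + (E[Z])² = 44.5 + (-2.5)² = 50.75

50.750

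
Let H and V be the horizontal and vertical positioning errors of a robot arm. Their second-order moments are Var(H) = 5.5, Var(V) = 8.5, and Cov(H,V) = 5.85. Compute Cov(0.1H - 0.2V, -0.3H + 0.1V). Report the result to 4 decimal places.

Cov(0.1H - 0.2V, -0.3H + 0.1V) = (0.1)(-0.3)Var(H) + (-0.2)(0.1)Var(V) + [(0.1)(0.1) + (-0.2)(-0.3)]Cov(H,V)
= -0.03·5.5 + -0.02·8.5 + 0.07·5.85 = 0.0745

0.0745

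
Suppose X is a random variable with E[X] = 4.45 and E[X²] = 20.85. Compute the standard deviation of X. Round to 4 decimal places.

1.0235

var(X) = 20.85 − (4.45)² = 1.0475
SD(X) = √1.0475 ≈ 1.0235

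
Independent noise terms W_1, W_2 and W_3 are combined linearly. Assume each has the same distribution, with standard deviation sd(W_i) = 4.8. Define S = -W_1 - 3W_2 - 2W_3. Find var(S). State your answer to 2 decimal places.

322.56

var(W_i) = (4.8)² = 23.04
By independence, var(S) = (-1)²var(W_1) + (-3)²var(W_2) + (-2)²var(W_3)
= (-1)²·23.04 + (-3)²·23.04 + (-2)²·23.04 = 322.56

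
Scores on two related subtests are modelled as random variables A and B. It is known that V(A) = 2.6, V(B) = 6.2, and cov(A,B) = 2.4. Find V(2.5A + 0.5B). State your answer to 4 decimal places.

V(2.5A + 0.5B) = (2.5)²·V(A) + (0.5)²·V(B) + 2·(2.5)·(0.5)·cov(A,B)
= 6.25·2.6 + 0.25·6.2 + 2.5·2.4 = 23.8

23.8000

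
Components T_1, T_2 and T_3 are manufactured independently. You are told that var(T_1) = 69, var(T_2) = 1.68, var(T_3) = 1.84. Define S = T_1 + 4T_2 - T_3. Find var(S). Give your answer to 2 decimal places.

By independence, var(S) = (1)²var(T_1) + (4)²var(T_2) + (-1)²var(T_3)
= (1)²·69 + (4)²·1.68 + (-1)²·1.84 = 97.72

97.72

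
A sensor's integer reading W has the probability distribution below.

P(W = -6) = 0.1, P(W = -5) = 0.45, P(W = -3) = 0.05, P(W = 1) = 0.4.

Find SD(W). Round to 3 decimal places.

2.990

E[W] = (-6)(0.1) + (-5)(0.45) + (-3)(0.05) + (1)(0.4) = -2.6
E[W²] = (-6)²(0.1) + (-5)²(0.45) + (-3)²(0.05) + (1)²(0.4) = 15.7
V(W) = E[W²] − (E[W])² = 15.7 − (-2.6)² = 8.94
SD(W) = √8.94 ≈ 2.990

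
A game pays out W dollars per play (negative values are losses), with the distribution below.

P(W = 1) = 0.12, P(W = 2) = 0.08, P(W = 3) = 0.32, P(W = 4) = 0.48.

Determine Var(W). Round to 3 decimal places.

1.014

E[W] = (1)(0.12) + (2)(0.08) + (3)(0.32) + (4)(0.48) = 3.16
E[W²] = (1)²(0.12) + (2)²(0.08) + (3)²(0.32) + (4)²(0.48) = 11
Var(W) = E[W²] − (E[W])² = 11 − (3.16)² = 1.0144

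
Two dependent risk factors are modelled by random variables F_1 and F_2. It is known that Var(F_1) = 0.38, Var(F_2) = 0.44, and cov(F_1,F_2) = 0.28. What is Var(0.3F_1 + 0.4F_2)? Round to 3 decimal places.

Var(0.3F_1 + 0.4F_2) = (0.3)²·Var(F_1) + (0.4)²·Var(F_2) + 2·(0.3)·(0.4)·cov(F_1,F_2)
= 0.09·0.38 + 0.16·0.44 + 0.24·0.28 = 0.1718

0.172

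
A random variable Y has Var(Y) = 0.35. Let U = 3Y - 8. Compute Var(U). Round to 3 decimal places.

Var(3Y - 8) = (3)²·Var(Y) = 9·0.35 = 3.15

3.150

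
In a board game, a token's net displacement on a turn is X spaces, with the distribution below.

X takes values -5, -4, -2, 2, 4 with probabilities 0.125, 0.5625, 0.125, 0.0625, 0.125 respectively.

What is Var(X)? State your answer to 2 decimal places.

E[X] = (-5)(0.125) + (-4)(0.5625) + (-2)(0.125) + (2)(0.0625) + (4)(0.125) = -2.5
E[X²] = (-5)²(0.125) + (-4)²(0.5625) + (-2)²(0.125) + (2)²(0.0625) + (4)²(0.125) = 14.875
Var(X) = E[X²] − (E[X])² = 14.875 − (-2.5)² = 8.625

8.63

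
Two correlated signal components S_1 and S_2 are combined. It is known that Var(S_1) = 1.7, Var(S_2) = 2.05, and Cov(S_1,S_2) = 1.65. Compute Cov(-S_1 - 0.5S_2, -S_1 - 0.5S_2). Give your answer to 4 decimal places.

Cov(-S_1 - 0.5S_2, -S_1 - 0.5S_2) = (-1)(-1)Var(S_1) + (-0.5)(-0.5)Var(S_2) + [(-1)(-0.5) + (-0.5)(-1)]Cov(S_1,S_2)
= 1·1.7 + 0.25·2.05 + 1·1.65 = 3.8625

3.8625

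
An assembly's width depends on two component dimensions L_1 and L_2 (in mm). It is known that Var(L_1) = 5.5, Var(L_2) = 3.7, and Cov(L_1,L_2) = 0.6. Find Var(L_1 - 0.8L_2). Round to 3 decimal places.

Var(L_1 - 0.8L_2) = (1)²·Var(L_1) + (-0.8)²·Var(L_2) + 2·(1)·(-0.8)·Cov(L_1,L_2)
= 1·5.5 + 0.64·3.7 + -1.6·0.6 = 6.908

6.908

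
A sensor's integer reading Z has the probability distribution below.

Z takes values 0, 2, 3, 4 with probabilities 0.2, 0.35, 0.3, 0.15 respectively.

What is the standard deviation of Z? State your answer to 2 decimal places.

1.29

E[Z] = (0)(0.2) + (2)(0.35) + (3)(0.3) + (4)(0.15) = 2.2
E[Z²] = (0)²(0.2) + (2)²(0.35) + (3)²(0.3) + (4)²(0.15) = 6.5
var(Z) = E[Z²] − (E[Z])² = 6.5 − (2.2)² = 1.66
sd(Z) = √1.66 ≈ 1.29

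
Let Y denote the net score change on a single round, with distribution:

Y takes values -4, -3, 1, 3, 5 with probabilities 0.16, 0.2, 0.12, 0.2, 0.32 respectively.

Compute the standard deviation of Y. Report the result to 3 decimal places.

E[Y] = (-4)(0.16) + (-3)(0.2) + (1)(0.12) + (3)(0.2) + (5)(0.32) = 1.08
E[Y²] = (-4)²(0.16) + (-3)²(0.2) + (1)²(0.12) + (3)²(0.2) + (5)²(0.32) = 14.28
V(Y) = E[Y²] − (E[Y])² = 14.28 − (1.08)² = 13.1136
SD(Y) = √13.1136 ≈ 3.621

3.621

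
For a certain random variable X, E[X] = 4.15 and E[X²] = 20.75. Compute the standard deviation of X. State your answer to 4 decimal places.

Var(X) = 20.75 − (4.15)² = 3.5275
SD(X) = √3.5275 ≈ 1.8782

1.8782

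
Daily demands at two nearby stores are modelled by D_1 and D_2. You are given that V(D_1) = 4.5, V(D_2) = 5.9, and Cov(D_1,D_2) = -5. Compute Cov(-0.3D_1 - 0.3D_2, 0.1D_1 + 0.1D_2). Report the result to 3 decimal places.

-0.012

Cov(-0.3D_1 - 0.3D_2, 0.1D_1 + 0.1D_2) = (-0.3)(0.1)V(D_1) + (-0.3)(0.1)V(D_2) + [(-0.3)(0.1) + (-0.3)(0.1)]Cov(D_1,D_2)
= -0.03·4.5 + -0.03·5.9 + -0.06·-5 = -0.012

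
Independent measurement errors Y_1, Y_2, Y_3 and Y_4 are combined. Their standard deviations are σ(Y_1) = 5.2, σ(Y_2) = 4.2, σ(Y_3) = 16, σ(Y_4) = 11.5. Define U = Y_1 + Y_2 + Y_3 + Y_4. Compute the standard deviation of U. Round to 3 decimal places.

var(Y_1) = 27.04, var(Y_2) = 17.64, var(Y_3) = 256, var(Y_4) = 132.25
By independence, var(U) = (1)²var(Y_1) + (1)²var(Y_2) + (1)²var(Y_3) + (1)²var(Y_4)
= (1)²·27.04 + (1)²·17.64 + (1)²·256 + (1)²·132.25 = 432.93
σ(U) = √432.93 ≈ 20.807

20.807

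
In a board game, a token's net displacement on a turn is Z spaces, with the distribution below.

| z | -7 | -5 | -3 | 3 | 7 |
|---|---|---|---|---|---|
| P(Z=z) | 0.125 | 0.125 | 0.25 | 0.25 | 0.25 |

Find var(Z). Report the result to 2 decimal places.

25.94

E[Z] = (-7)(0.125) + (-5)(0.125) + (-3)(0.25) + (3)(0.25) + (7)(0.25) = 0.25
E[Z²] = (-7)²(0.125) + (-5)²(0.125) + (-3)²(0.25) + (3)²(0.25) + (7)²(0.25) = 26
var(Z) = E[Z²] − (E[Z])² = 26 − (0.25)² = 25.9375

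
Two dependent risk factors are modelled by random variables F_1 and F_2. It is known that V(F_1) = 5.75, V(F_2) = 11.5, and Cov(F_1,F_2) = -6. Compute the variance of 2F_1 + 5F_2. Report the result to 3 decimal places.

190.500

V(2F_1 + 5F_2) = (2)²·V(F_1) + (5)²·V(F_2) + 2·(2)·(5)·Cov(F_1,F_2)
= 4·5.75 + 25·11.5 + 20·-6 = 190.5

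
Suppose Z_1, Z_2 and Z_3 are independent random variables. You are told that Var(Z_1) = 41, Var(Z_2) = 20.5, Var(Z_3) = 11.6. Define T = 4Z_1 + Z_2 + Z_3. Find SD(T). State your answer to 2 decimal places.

26.23

By independence, Var(T) = (4)²Var(Z_1) + (1)²Var(Z_2) + (1)²Var(Z_3)
= (4)²·41 + (1)²·20.5 + (1)²·11.6 = 688.1
SD(T) = √688.1 ≈ 26.23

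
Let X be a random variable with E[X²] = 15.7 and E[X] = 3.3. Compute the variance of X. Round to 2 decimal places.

4.81

var(X) = 15.7 − (3.3)² = 4.81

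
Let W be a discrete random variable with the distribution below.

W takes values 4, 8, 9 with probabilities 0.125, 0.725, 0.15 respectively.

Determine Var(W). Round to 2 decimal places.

E[W] = (4)(0.125) + (8)(0.725) + (9)(0.15) = 7.65
E[W²] = (4)²(0.125) + (8)²(0.725) + (9)²(0.15) = 60.55
Var(W) = E[W²] − (E[W])² = 60.55 − (7.65)² = 2.0275

2.03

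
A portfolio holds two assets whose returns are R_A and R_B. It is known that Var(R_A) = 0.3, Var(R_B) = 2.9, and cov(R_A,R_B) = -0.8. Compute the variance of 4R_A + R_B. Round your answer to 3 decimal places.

Var(4R_A + R_B) = (4)²·Var(R_A) + (1)²·Var(R_B) + 2·(4)·(1)·cov(R_A,R_B)
= 16·0.3 + 1·2.9 + 8·-0.8 = 1.3

1.300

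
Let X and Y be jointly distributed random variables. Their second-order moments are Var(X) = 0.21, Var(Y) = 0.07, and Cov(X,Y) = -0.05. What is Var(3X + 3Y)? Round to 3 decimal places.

1.620

Var(3X + 3Y) = (3)²·Var(X) + (3)²·Var(Y) + 2·(3)·(3)·Cov(X,Y)
= 9·0.21 + 9·0.07 + 18·-0.05 = 1.62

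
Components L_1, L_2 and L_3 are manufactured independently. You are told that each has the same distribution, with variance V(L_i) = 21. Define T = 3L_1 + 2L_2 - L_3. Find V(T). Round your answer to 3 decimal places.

294.000

By independence, V(T) = (3)²V(L_1) + (2)²V(L_2) + (-1)²V(L_3)
= (3)²·21 + (2)²·21 + (-1)²·21 = 294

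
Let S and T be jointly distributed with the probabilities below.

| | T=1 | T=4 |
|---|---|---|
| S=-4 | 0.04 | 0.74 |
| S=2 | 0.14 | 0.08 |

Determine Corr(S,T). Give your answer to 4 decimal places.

-0.6309

E[S] = -2.68,  E[T] = 3.46
E[ST] = -11.08
Cov(S,T) = E[ST] − E[S]E[T] = -11.08 − (-2.68)(3.46) = -1.8072
V(S) = 6.1776,  V(T) = 1.3284
ρ = -1.8072 / √(6.1776·1.3284) ≈ -0.6309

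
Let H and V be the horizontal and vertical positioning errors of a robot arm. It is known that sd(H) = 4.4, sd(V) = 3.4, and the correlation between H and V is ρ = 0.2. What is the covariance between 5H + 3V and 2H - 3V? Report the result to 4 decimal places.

Var(H) = (4.4)² = 19.36;  Var(V) = (3.4)² = 11.56
Cov(H,V) = ρ·sd(H)·sd(V) = 0.2·4.4·3.4 = 2.992
Cov(5H + 3V, 2H - 3V) = (5)(2)Var(H) + (3)(-3)Var(V) + [(5)(-3) + (3)(2)]Cov(H,V)
= 10·19.36 + -9·11.56 + -9·2.992 = 62.632

62.6320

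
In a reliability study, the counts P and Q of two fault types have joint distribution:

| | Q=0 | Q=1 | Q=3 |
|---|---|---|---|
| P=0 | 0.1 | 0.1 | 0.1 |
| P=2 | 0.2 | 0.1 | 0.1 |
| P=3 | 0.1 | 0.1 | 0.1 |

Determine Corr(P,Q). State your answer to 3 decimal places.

-0.027

E[P] = 1.7,  E[Q] = 1.2
E[PQ] = 2
Cov(P,Q) = E[PQ] − E[P]E[Q] = 2 − (1.7)(1.2) = -0.04
V(P) = 1.41,  V(Q) = 1.56
ρ = -0.04 / √(1.41·1.56) ≈ -0.027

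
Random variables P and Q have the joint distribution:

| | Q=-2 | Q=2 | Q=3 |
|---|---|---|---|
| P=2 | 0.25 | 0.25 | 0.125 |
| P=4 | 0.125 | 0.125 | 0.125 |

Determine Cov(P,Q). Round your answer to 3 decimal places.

E[P] = 2.75,  E[Q] = 0.75
E[PQ] = 2.25
Cov(P,Q) = E[PQ] − E[P]E[Q] = 2.25 − (2.75)(0.75) = 0.1875

0.188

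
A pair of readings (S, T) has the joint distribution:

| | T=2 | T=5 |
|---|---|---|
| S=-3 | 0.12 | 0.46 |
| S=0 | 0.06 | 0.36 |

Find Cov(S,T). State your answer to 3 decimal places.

0.140

E[S] = -1.74,  E[T] = 4.46
E[ST] = -7.62
Cov(S,T) = E[ST] − E[S]E[T] = -7.62 − (-1.74)(4.46) = 0.1404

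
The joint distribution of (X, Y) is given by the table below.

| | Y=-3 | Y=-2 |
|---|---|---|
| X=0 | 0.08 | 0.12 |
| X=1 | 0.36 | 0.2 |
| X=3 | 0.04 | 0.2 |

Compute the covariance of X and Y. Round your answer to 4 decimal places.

E[X] = 1.28,  E[Y] = -2.48
E[XY] = -3.04
Cov(X,Y) = E[XY] − E[X]E[Y] = -3.04 − (1.28)(-2.48) = 0.1344

0.1344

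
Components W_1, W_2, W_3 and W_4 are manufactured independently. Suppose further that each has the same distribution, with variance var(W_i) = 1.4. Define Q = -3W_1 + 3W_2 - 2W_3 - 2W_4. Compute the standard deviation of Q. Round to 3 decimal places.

By independence, var(Q) = (-3)²var(W_1) + (3)²var(W_2) + (-2)²var(W_3) + (-2)²var(W_4)
= (-3)²·1.4 + (3)²·1.4 + (-2)²·1.4 + (-2)²·1.4 = 36.4
SD(Q) = √36.4 ≈ 6.033

6.033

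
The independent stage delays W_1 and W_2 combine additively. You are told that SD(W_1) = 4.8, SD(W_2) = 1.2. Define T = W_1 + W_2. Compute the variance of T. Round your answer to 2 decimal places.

V(W_1) = 23.04, V(W_2) = 1.44
By independence, V(T) = (1)²V(W_1) + (1)²V(W_2)
= (1)²·23.04 + (1)²·1.44 = 24.48

24.48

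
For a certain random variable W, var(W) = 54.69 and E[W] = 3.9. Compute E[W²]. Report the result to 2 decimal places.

69.90

E[W²] = var(W) + (E[W])² = 54.69 + (3.9)² = 69.9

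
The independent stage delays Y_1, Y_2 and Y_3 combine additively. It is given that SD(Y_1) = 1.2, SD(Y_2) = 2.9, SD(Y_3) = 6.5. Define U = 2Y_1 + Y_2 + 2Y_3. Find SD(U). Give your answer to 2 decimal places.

13.53

Var(Y_1) = 1.44, Var(Y_2) = 8.41, Var(Y_3) = 42.25
By independence, Var(U) = (2)²Var(Y_1) + (1)²Var(Y_2) + (2)²Var(Y_3)
= (2)²·1.44 + (1)²·8.41 + (2)²·42.25 = 183.17
SD(U) = √183.17 ≈ 13.53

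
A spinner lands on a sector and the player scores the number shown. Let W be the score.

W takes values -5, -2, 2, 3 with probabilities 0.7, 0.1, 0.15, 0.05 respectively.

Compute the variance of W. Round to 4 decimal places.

8.3875

E[W] = (-5)(0.7) + (-2)(0.1) + (2)(0.15) + (3)(0.05) = -3.25
E[W²] = (-5)²(0.7) + (-2)²(0.1) + (2)²(0.15) + (3)²(0.05) = 18.95
Var(W) = E[W²] − (E[W])² = 18.95 − (-3.25)² = 8.3875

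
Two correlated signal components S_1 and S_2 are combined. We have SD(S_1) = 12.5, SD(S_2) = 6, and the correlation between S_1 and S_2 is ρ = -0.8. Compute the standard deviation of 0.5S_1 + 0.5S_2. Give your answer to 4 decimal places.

Var(S_1) = (12.5)² = 156.25;  Var(S_2) = (6)² = 36
Cov(S_1,S_2) = ρ·SD(S_1)·SD(S_2) = -0.8·12.5·6 = -60
Var(0.5S_1 + 0.5S_2) = (0.5)²·Var(S_1) + (0.5)²·Var(S_2) + 2·(0.5)·(0.5)·Cov(S_1,S_2)
= 0.25·156.25 + 0.25·36 + 0.5·-60 = 18.0625
SD(0.5S_1 + 0.5S_2) = √18.0625 ≈ 4.2500

4.2500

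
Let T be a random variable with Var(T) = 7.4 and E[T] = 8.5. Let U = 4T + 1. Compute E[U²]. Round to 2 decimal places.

E[4T + 1] = 4·8.5 + 1 = 35
Var(4T + 1) = (4)²·7.4 = 118.4
E[U²] = Var(U) + (E[U])² = 118.4 + (35)² = 1343.4

1343.40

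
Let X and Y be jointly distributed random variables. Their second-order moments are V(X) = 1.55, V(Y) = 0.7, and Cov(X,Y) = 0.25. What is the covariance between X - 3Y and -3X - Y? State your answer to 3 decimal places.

-0.550

Cov(X - 3Y, -3X - Y) = (1)(-3)V(X) + (-3)(-1)V(Y) + [(1)(-1) + (-3)(-3)]Cov(X,Y)
= -3·1.55 + 3·0.7 + 8·0.25 = -0.55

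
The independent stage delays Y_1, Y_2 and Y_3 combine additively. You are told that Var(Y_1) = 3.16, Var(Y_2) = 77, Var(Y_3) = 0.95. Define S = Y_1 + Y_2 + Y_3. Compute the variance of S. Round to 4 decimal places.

By independence, Var(S) = (1)²Var(Y_1) + (1)²Var(Y_2) + (1)²Var(Y_3)
= (1)²·3.16 + (1)²·77 + (1)²·0.95 = 81.11

81.1100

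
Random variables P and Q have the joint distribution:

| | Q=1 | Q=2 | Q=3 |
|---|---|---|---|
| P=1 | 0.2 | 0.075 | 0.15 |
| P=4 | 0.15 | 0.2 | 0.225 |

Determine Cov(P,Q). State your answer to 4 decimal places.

E[P] = 2.725,  E[Q] = 2.025
E[PQ] = 5.7
Cov(P,Q) = E[PQ] − E[P]E[Q] = 5.7 − (2.725)(2.025) = 0.181875

0.1819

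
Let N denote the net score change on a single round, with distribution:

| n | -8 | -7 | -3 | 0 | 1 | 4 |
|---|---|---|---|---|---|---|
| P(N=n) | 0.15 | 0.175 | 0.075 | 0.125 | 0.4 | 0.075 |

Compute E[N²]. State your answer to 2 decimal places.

20.45

E[N²] = (-8)²(0.15) + (-7)²(0.175) + (-3)²(0.075) + (0)²(0.125) + (1)²(0.4) + (4)²(0.075) = 20.45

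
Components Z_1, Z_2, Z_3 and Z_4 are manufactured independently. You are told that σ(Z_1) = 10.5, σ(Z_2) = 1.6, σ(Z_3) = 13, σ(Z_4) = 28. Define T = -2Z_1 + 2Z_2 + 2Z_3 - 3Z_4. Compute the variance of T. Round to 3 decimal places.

8183.240

Var(Z_1) = 110.25, Var(Z_2) = 2.56, Var(Z_3) = 169, Var(Z_4) = 784
By independence, Var(T) = (-2)²Var(Z_1) + (2)²Var(Z_2) + (2)²Var(Z_3) + (-3)²Var(Z_4)
= (-2)²·110.25 + (2)²·2.56 + (2)²·169 + (-3)²·784 = 8183.24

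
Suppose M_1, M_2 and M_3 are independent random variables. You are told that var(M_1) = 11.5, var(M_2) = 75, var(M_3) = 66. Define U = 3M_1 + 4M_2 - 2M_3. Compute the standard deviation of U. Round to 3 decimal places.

By independence, var(U) = (3)²var(M_1) + (4)²var(M_2) + (-2)²var(M_3)
= (3)²·11.5 + (4)²·75 + (-2)²·66 = 1567.5
σ(U) = √1567.5 ≈ 39.592

39.592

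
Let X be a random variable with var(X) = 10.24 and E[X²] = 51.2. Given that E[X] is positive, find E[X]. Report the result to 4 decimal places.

6.4000

(E[X])² = E[X²] − var(X) = 51.2 − 10.24 = 40.96
E[X] = √40.96 = 6.4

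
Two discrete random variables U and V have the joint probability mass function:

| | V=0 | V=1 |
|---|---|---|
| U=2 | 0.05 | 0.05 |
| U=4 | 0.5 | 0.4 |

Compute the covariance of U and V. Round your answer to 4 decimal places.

-0.0100

E[U] = 3.8,  E[V] = 0.45
E[UV] = 1.7
cov(U,V) = E[UV] − E[U]E[V] = 1.7 − (3.8)(0.45) = -0.01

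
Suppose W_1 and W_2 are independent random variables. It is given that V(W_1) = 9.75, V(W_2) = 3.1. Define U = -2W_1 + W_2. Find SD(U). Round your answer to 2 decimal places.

6.49

By independence, V(U) = (-2)²V(W_1) + (1)²V(W_2)
= (-2)²·9.75 + (1)²·3.1 = 42.1
SD(U) = √42.1 ≈ 6.49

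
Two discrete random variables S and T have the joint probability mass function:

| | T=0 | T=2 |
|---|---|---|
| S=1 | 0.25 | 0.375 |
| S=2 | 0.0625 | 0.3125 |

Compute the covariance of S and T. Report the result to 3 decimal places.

0.109

E[S] = 1.375,  E[T] = 1.375
E[ST] = 2
Cov(S,T) = E[ST] − E[S]E[T] = 2 − (1.375)(1.375) = 0.109375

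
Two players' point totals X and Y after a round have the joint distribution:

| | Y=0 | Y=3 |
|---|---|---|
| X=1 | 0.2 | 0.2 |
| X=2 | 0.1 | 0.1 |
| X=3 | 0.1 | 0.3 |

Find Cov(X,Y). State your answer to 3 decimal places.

E[X] = 2,  E[Y] = 1.8
E[XY] = 3.9
Cov(X,Y) = E[XY] − E[X]E[Y] = 3.9 − (2)(1.8) = 0.3

0.300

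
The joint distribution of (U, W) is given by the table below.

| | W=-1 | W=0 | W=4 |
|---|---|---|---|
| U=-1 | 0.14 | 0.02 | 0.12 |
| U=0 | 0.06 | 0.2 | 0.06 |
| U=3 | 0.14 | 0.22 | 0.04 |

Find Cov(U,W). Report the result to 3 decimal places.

E[U] = 0.92,  E[W] = 0.54
E[UW] = -0.28
Cov(U,W) = E[UW] − E[U]E[W] = -0.28 − (0.92)(0.54) = -0.7768

-0.777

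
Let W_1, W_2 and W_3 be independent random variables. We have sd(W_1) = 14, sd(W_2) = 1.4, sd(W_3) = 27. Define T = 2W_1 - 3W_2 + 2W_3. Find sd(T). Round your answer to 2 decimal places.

60.97

V(W_1) = 196, V(W_2) = 1.96, V(W_3) = 729
By independence, V(T) = (2)²V(W_1) + (-3)²V(W_2) + (2)²V(W_3)
= (2)²·196 + (-3)²·1.96 + (2)²·729 = 3717.64
sd(T) = √3717.64 ≈ 60.97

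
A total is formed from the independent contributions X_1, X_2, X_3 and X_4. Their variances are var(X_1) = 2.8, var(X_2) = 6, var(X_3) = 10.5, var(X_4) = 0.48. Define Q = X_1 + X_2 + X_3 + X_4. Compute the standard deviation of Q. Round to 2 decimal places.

By independence, var(Q) = (1)²var(X_1) + (1)²var(X_2) + (1)²var(X_3) + (1)²var(X_4)
= (1)²·2.8 + (1)²·6 + (1)²·10.5 + (1)²·0.48 = 19.78
σ(Q) = √19.78 ≈ 4.45

4.45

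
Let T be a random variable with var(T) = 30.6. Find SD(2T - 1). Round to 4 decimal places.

11.0635

var(2T - 1) = (2)²·30.6 = 122.4
SD(2T - 1) = √122.4 ≈ 11.0635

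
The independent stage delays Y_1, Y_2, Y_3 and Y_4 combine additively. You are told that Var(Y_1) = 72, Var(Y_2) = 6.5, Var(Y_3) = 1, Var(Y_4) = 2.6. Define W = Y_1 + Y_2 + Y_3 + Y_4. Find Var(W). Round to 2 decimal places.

82.10

By independence, Var(W) = (1)²Var(Y_1) + (1)²Var(Y_2) + (1)²Var(Y_3) + (1)²Var(Y_4)
= (1)²·72 + (1)²·6.5 + (1)²·1 + (1)²·2.6 = 82.1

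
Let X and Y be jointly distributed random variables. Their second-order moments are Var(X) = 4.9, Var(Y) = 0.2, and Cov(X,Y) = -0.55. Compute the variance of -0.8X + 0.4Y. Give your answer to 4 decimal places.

3.5200

Var(-0.8X + 0.4Y) = (-0.8)²·Var(X) + (0.4)²·Var(Y) + 2·(-0.8)·(0.4)·Cov(X,Y)
= 0.64·4.9 + 0.16·0.2 + -0.64·-0.55 = 3.52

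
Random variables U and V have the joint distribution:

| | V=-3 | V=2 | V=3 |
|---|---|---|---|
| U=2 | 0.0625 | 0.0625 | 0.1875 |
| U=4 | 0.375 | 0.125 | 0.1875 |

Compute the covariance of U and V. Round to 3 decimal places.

-0.883

E[U] = 3.375,  E[V] = 0.1875
E[UV] = -0.25
cov(U,V) = E[UV] − E[U]E[V] = -0.25 − (3.375)(0.1875) = -0.8828125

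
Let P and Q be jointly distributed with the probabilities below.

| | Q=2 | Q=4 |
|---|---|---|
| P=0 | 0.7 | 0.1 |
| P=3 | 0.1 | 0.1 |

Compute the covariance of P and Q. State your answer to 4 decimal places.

E[P] = 0.6,  E[Q] = 2.4
E[PQ] = 1.8
Cov(P,Q) = E[PQ] − E[P]E[Q] = 1.8 − (0.6)(2.4) = 0.36

0.3600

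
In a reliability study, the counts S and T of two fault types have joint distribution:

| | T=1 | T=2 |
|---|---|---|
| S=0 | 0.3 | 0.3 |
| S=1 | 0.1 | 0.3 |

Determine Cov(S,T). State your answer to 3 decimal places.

0.060

E[S] = 0.4,  E[T] = 1.6
E[ST] = 0.7
Cov(S,T) = E[ST] − E[S]E[T] = 0.7 − (0.4)(1.6) = 0.06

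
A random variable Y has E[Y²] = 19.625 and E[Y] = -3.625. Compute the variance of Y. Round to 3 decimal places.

6.484

var(Y) = 19.625 − (-3.625)² = 6.484375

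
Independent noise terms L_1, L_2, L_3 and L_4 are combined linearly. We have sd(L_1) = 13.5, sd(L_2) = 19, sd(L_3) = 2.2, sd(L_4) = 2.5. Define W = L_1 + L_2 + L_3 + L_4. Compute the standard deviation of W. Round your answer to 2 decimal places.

23.54

var(L_1) = 182.25, var(L_2) = 361, var(L_3) = 4.84, var(L_4) = 6.25
By independence, var(W) = (1)²var(L_1) + (1)²var(L_2) + (1)²var(L_3) + (1)²var(L_4)
= (1)²·182.25 + (1)²·361 + (1)²·4.84 + (1)²·6.25 = 554.34
sd(W) = √554.34 ≈ 23.54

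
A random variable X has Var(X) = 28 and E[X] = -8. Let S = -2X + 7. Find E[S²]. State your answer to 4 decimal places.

641.0000

E[-2X + 7] = -2·-8 + 7 = 23
Var(-2X + 7) = (-2)²·28 = 112
E[S²] = Var(S) + (E[S])² = 112 + (23)² = 641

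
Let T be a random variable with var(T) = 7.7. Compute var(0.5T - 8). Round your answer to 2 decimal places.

var(0.5T - 8) = (0.5)²·var(T) = 0.25·7.7 = 1.925

1.93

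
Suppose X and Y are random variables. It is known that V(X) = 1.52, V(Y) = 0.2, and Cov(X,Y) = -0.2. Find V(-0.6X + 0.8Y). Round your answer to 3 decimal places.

V(-0.6X + 0.8Y) = (-0.6)²·V(X) + (0.8)²·V(Y) + 2·(-0.6)·(0.8)·Cov(X,Y)
= 0.36·1.52 + 0.64·0.2 + -0.96·-0.2 = 0.8672

0.867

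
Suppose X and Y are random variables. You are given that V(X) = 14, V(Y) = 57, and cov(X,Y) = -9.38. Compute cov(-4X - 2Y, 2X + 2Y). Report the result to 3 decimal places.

-227.440

cov(-4X - 2Y, 2X + 2Y) = (-4)(2)V(X) + (-2)(2)V(Y) + [(-4)(2) + (-2)(2)]cov(X,Y)
= -8·14 + -4·57 + -12·-9.38 = -227.44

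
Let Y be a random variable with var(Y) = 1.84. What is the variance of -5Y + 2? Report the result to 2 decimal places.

var(-5Y + 2) = (-5)²·var(Y) = 25·1.84 = 46

46.00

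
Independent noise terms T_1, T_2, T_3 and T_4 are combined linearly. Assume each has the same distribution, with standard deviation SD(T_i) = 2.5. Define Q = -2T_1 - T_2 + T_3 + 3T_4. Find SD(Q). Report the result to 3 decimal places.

V(T_i) = (2.5)² = 6.25
By independence, V(Q) = (-2)²V(T_1) + (-1)²V(T_2) + (1)²V(T_3) + (3)²V(T_4)
= (-2)²·6.25 + (-1)²·6.25 + (1)²·6.25 + (3)²·6.25 = 93.75
SD(Q) = √93.75 ≈ 9.682

9.682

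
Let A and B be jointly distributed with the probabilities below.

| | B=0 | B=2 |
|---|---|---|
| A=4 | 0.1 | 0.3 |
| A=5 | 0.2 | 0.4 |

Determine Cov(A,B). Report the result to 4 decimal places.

-0.0400

E[A] = 4.6,  E[B] = 1.4
E[AB] = 6.4
Cov(A,B) = E[AB] − E[A]E[B] = 6.4 − (4.6)(1.4) = -0.04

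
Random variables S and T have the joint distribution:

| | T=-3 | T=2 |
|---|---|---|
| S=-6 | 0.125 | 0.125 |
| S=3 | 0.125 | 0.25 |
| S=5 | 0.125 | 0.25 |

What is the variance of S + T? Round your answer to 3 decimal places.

E[S] = 1.5,  E[T] = 0.125,  E[ST] = 1.75
var(S) = 21.75 − (1.5)² = 19.5;  var(T) = 5.875 − (0.125)² = 5.859375
cov(S,T) = 1.75 − (1.5)(0.125) = 1.5625
var(S + T) = (1)²·19.5 + (1)²·5.859375 + 2·(1)·(1)·1.5625 = 28.484375

28.484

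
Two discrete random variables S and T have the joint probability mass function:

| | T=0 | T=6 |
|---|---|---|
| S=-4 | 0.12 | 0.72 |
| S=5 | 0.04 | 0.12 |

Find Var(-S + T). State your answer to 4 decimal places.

17.2800

E[S] = -2.56,  E[T] = 5.04,  E[ST] = -13.68
Var(S) = 17.44 − (-2.56)² = 10.8864;  Var(T) = 30.24 − (5.04)² = 4.8384
Cov(S,T) = -13.68 − (-2.56)(5.04) = -0.7776
Var(-S + T) = (-1)²·10.8864 + (1)²·4.8384 + 2·(-1)·(1)·-0.7776 = 17.28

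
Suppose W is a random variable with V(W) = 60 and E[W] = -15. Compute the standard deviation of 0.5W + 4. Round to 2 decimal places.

3.87

V(0.5W + 4) = (0.5)²·60 = 15
SD(0.5W + 4) = √15 ≈ 3.87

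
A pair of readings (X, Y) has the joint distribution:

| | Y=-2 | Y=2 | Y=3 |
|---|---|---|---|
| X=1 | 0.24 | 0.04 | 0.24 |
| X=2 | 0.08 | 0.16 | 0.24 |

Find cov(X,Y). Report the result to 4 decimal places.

0.3040

E[X] = 1.48,  E[Y] = 1.2
E[XY] = 2.08
cov(X,Y) = E[XY] − E[X]E[Y] = 2.08 − (1.48)(1.2) = 0.304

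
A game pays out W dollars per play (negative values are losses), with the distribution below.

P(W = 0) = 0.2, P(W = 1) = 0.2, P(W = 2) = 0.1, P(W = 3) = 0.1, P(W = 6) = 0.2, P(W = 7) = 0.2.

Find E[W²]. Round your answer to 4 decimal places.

18.5000

E[W²] = (0)²(0.2) + (1)²(0.2) + (2)²(0.1) + (3)²(0.1) + (6)²(0.2) + (7)²(0.2) = 18.5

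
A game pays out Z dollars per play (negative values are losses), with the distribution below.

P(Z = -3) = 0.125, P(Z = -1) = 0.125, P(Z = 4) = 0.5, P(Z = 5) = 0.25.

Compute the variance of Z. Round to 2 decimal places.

7.94

E[Z] = (-3)(0.125) + (-1)(0.125) + (4)(0.5) + (5)(0.25) = 2.75
E[Z²] = (-3)²(0.125) + (-1)²(0.125) + (4)²(0.5) + (5)²(0.25) = 15.5
Var(Z) = E[Z²] − (E[Z])² = 15.5 − (2.75)² = 7.9375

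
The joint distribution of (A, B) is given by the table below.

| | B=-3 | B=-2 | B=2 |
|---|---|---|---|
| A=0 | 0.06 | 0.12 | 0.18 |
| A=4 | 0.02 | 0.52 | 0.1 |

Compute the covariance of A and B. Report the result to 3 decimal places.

E[A] = 2.56,  E[B] = -0.96
E[AB] = -3.6
Cov(A,B) = E[AB] − E[A]E[B] = -3.6 − (2.56)(-0.96) = -1.1424

-1.142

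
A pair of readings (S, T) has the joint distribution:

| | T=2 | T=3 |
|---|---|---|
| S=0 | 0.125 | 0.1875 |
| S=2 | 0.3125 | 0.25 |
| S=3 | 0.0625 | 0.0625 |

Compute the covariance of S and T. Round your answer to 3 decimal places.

-0.063

E[S] = 1.5,  E[T] = 2.5
E[ST] = 3.6875
cov(S,T) = E[ST] − E[S]E[T] = 3.6875 − (1.5)(2.5) = -0.0625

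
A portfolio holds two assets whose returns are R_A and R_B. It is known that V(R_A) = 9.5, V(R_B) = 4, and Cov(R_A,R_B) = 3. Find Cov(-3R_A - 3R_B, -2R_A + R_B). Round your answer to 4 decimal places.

54.0000

Cov(-3R_A - 3R_B, -2R_A + R_B) = (-3)(-2)V(R_A) + (-3)(1)V(R_B) + [(-3)(1) + (-3)(-2)]Cov(R_A,R_B)
= 6·9.5 + -3·4 + 3·3 = 54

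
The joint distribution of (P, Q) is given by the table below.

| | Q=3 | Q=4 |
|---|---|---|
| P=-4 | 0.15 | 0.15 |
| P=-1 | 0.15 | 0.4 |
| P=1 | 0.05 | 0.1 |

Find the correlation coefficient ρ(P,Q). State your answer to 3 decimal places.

E[P] = -1.6,  E[Q] = 3.65
E[PQ] = -5.7
Cov(P,Q) = E[PQ] − E[P]E[Q] = -5.7 − (-1.6)(3.65) = 0.14
V(P) = 2.94,  V(Q) = 0.2275
ρ = 0.14 / √(2.94·0.2275) ≈ 0.171

0.171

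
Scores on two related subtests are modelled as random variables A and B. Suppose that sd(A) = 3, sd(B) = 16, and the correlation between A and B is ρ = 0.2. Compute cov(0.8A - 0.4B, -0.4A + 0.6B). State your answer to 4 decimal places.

V(A) = (3)² = 9;  V(B) = (16)² = 256
cov(A,B) = ρ·sd(A)·sd(B) = 0.2·3·16 = 9.6
cov(0.8A - 0.4B, -0.4A + 0.6B) = (0.8)(-0.4)V(A) + (-0.4)(0.6)V(B) + [(0.8)(0.6) + (-0.4)(-0.4)]cov(A,B)
= -0.32·9 + -0.24·256 + 0.64·9.6 = -58.176

-58.1760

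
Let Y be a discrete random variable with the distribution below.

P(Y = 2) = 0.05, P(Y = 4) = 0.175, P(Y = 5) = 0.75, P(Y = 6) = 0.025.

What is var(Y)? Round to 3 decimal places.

0.560

E[Y] = (2)(0.05) + (4)(0.175) + (5)(0.75) + (6)(0.025) = 4.7
E[Y²] = (2)²(0.05) + (4)²(0.175) + (5)²(0.75) + (6)²(0.025) = 22.65
var(Y) = E[Y²] − (E[Y])² = 22.65 − (4.7)² = 0.56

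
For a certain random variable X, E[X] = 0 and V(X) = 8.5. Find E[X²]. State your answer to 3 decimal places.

8.500

E[X²] = V(X) + (E[X])² = 8.5 + (0)² = 8.5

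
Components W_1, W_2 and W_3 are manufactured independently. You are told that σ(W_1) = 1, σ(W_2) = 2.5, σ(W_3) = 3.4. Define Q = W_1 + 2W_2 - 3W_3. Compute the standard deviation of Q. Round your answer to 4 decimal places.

Var(W_1) = 1, Var(W_2) = 6.25, Var(W_3) = 11.56
By independence, Var(Q) = (1)²Var(W_1) + (2)²Var(W_2) + (-3)²Var(W_3)
= (1)²·1 + (2)²·6.25 + (-3)²·11.56 = 130.04
σ(Q) = √130.04 ≈ 11.4035

11.4035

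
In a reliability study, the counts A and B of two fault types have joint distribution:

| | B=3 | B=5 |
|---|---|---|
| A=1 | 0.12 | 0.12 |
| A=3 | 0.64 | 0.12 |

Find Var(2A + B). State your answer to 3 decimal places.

2.650

E[A] = 2.52,  E[B] = 3.48,  E[AB] = 8.52
Var(A) = 7.08 − (2.52)² = 0.7296;  Var(B) = 12.84 − (3.48)² = 0.7296
Cov(A,B) = 8.52 − (2.52)(3.48) = -0.2496
Var(2A + B) = (2)²·0.7296 + (1)²·0.7296 + 2·(2)·(1)·-0.2496 = 2.6496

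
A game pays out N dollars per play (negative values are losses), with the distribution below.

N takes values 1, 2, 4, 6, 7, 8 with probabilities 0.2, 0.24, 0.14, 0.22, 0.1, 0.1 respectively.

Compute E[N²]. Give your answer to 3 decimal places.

22.620

E[N²] = (1)²(0.2) + (2)²(0.24) + (4)²(0.14) + (6)²(0.22) + (7)²(0.1) + (8)²(0.1) = 22.62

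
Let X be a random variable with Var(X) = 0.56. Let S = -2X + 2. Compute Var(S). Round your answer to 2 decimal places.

2.24

Var(-2X + 2) = (-2)²·Var(X) = 4·0.56 = 2.24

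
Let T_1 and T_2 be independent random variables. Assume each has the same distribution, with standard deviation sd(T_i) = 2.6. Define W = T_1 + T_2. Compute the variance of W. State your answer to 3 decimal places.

13.520

Var(T_i) = (2.6)² = 6.76
By independence, Var(W) = (1)²Var(T_1) + (1)²Var(T_2)
= (1)²·6.76 + (1)²·6.76 = 13.52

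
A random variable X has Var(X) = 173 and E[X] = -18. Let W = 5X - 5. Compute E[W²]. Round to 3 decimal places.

13350.000

E[5X - 5] = 5·-18 − 5 = -95
Var(5X - 5) = (5)²·173 = 4325
E[W²] = Var(W) + (E[W])² = 4325 + (-95)² = 13350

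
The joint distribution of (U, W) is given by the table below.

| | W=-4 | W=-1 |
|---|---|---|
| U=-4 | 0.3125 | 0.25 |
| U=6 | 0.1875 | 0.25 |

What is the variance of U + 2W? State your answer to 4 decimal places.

E[U] = 0.375,  E[W] = -2.5,  E[UW] = 0
V(U) = 24.75 − (0.375)² = 24.609375;  V(W) = 8.5 − (-2.5)² = 2.25
Cov(U,W) = 0 − (0.375)(-2.5) = 0.9375
V(U + 2W) = (1)²·24.609375 + (2)²·2.25 + 2·(1)·(2)·0.9375 = 37.359375

37.3594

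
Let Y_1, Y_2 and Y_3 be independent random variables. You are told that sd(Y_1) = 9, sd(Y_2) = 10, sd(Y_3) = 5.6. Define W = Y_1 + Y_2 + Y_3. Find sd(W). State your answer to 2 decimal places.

14.57

var(Y_1) = 81, var(Y_2) = 100, var(Y_3) = 31.36
By independence, var(W) = (1)²var(Y_1) + (1)²var(Y_2) + (1)²var(Y_3)
= (1)²·81 + (1)²·100 + (1)²·31.36 = 212.36
sd(W) = √212.36 ≈ 14.57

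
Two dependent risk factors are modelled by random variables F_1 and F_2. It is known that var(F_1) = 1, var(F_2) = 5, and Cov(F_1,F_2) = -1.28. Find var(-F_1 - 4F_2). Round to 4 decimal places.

var(-F_1 - 4F_2) = (-1)²·var(F_1) + (-4)²·var(F_2) + 2·(-1)·(-4)·Cov(F_1,F_2)
= 1·1 + 16·5 + 8·-1.28 = 70.76

70.7600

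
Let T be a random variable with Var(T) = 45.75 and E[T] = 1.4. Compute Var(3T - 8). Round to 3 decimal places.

Var(3T - 8) = (3)²·Var(T) = 9·45.75 = 411.75

411.750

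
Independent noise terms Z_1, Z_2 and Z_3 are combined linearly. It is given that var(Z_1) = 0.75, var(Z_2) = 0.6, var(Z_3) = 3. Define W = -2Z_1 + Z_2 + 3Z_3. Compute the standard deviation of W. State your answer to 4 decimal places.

5.5317

By independence, var(W) = (-2)²var(Z_1) + (1)²var(Z_2) + (3)²var(Z_3)
= (-2)²·0.75 + (1)²·0.6 + (3)²·3 = 30.6
σ(W) = √30.6 ≈ 5.5317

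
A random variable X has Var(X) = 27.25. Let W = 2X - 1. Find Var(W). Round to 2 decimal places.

109.00

Var(2X - 1) = (2)²·Var(X) = 4·27.25 = 109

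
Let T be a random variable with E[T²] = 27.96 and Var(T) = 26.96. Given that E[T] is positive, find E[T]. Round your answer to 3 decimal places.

1.000

(E[T])² = E[T²] − Var(T) = 27.96 − 26.96 = 1
E[T] = √1 = 1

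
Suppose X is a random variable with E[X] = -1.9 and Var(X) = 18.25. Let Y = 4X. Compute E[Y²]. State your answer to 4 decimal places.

349.7600

E[4X] = 4·-1.9 = -7.6
Var(4X) = (4)²·18.25 = 292
E[Y²] = Var(Y) + (E[Y])² = 292 + (-7.6)² = 349.76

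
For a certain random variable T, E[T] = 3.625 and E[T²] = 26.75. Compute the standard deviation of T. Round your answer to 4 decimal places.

3.6891

V(T) = 26.75 − (3.625)² = 13.609375
SD(T) = √13.609375 ≈ 3.6891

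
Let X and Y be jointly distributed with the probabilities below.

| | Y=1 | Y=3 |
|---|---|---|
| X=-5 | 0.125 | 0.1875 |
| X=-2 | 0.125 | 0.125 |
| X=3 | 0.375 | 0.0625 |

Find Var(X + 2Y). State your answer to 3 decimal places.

E[X] = -0.75,  E[Y] = 1.75,  E[XY] = -2.75
Var(X) = 12.75 − (-0.75)² = 12.1875;  Var(Y) = 4 − (1.75)² = 0.9375
cov(X,Y) = -2.75 − (-0.75)(1.75) = -1.4375
Var(X + 2Y) = (1)²·12.1875 + (2)²·0.9375 + 2·(1)·(2)·-1.4375 = 10.1875

10.188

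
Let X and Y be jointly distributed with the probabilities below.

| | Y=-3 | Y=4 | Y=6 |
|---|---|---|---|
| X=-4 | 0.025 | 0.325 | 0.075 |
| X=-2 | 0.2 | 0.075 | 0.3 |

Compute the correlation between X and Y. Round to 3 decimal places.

-0.191

E[X] = -2.85,  E[Y] = 3.175
E[XY] = -9.7
Cov(X,Y) = E[XY] − E[X]E[Y] = -9.7 − (-2.85)(3.175) = -0.65125
var(X) = 0.9775,  var(Y) = 11.844375
ρ = -0.65125 / √(0.9775·11.844375) ≈ -0.191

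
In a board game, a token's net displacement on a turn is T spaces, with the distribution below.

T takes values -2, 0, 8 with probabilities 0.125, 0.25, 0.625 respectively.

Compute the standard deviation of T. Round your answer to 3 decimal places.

4.235

E[T] = (-2)(0.125) + (0)(0.25) + (8)(0.625) = 4.75
E[T²] = (-2)²(0.125) + (0)²(0.25) + (8)²(0.625) = 40.5
var(T) = E[T²] − (E[T])² = 40.5 − (4.75)² = 17.9375
sd(T) = √17.9375 ≈ 4.235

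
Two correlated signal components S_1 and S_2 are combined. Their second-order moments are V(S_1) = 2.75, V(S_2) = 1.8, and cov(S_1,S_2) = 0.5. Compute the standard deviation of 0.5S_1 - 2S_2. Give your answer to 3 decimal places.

2.624

V(0.5S_1 - 2S_2) = (0.5)²·V(S_1) + (-2)²·V(S_2) + 2·(0.5)·(-2)·cov(S_1,S_2)
= 0.25·2.75 + 4·1.8 + -2·0.5 = 6.8875
σ(0.5S_1 - 2S_2) = √6.8875 ≈ 2.624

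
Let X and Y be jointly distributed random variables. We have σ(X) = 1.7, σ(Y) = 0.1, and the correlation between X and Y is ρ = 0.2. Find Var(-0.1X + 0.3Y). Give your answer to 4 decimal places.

Var(X) = (1.7)² = 2.89;  Var(Y) = (0.1)² = 0.01
cov(X,Y) = ρ·σ(X)·σ(Y) = 0.2·1.7·0.1 = 0.034
Var(-0.1X + 0.3Y) = (-0.1)²·Var(X) + (0.3)²·Var(Y) + 2·(-0.1)·(0.3)·cov(X,Y)
= 0.01·2.89 + 0.09·0.01 + -0.06·0.034 = 0.02776

0.0278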